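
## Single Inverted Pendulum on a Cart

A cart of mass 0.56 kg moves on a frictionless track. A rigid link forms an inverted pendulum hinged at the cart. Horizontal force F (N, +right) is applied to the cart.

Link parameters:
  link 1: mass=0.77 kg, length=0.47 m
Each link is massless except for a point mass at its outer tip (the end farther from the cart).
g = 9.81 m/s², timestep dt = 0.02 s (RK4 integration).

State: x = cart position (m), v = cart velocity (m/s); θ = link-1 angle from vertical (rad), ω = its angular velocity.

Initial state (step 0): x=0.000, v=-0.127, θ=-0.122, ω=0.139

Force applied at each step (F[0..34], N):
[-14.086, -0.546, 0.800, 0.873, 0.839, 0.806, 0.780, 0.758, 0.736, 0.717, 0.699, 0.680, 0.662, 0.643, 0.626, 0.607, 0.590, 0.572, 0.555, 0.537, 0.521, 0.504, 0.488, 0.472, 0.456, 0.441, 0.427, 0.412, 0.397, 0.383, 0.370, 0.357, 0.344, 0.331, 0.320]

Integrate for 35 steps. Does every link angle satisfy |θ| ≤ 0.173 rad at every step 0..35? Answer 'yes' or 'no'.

Answer: yes

Derivation:
apply F[0]=-14.086 → step 1: x=-0.007, v=-0.591, θ=-0.110, ω=1.069
apply F[1]=-0.546 → step 2: x=-0.019, v=-0.585, θ=-0.089, ω=1.016
apply F[2]=+0.800 → step 3: x=-0.030, v=-0.536, θ=-0.070, ω=0.880
apply F[3]=+0.873 → step 4: x=-0.040, v=-0.489, θ=-0.054, ω=0.754
apply F[4]=+0.839 → step 5: x=-0.050, v=-0.447, θ=-0.040, ω=0.645
apply F[5]=+0.806 → step 6: x=-0.058, v=-0.409, θ=-0.028, ω=0.551
apply F[6]=+0.780 → step 7: x=-0.066, v=-0.376, θ=-0.018, ω=0.469
apply F[7]=+0.758 → step 8: x=-0.073, v=-0.345, θ=-0.009, ω=0.399
apply F[8]=+0.736 → step 9: x=-0.080, v=-0.317, θ=-0.002, ω=0.338
apply F[9]=+0.717 → step 10: x=-0.086, v=-0.292, θ=0.004, ω=0.284
apply F[10]=+0.699 → step 11: x=-0.092, v=-0.269, θ=0.010, ω=0.238
apply F[11]=+0.680 → step 12: x=-0.097, v=-0.248, θ=0.014, ω=0.199
apply F[12]=+0.662 → step 13: x=-0.102, v=-0.229, θ=0.018, ω=0.164
apply F[13]=+0.643 → step 14: x=-0.106, v=-0.211, θ=0.021, ω=0.134
apply F[14]=+0.626 → step 15: x=-0.110, v=-0.194, θ=0.023, ω=0.108
apply F[15]=+0.607 → step 16: x=-0.114, v=-0.179, θ=0.025, ω=0.086
apply F[16]=+0.590 → step 17: x=-0.117, v=-0.165, θ=0.027, ω=0.067
apply F[17]=+0.572 → step 18: x=-0.120, v=-0.152, θ=0.028, ω=0.050
apply F[18]=+0.555 → step 19: x=-0.123, v=-0.140, θ=0.029, ω=0.036
apply F[19]=+0.537 → step 20: x=-0.126, v=-0.128, θ=0.029, ω=0.024
apply F[20]=+0.521 → step 21: x=-0.128, v=-0.118, θ=0.030, ω=0.014
apply F[21]=+0.504 → step 22: x=-0.131, v=-0.108, θ=0.030, ω=0.005
apply F[22]=+0.488 → step 23: x=-0.133, v=-0.098, θ=0.030, ω=-0.003
apply F[23]=+0.472 → step 24: x=-0.135, v=-0.089, θ=0.030, ω=-0.009
apply F[24]=+0.456 → step 25: x=-0.136, v=-0.081, θ=0.029, ω=-0.015
apply F[25]=+0.441 → step 26: x=-0.138, v=-0.073, θ=0.029, ω=-0.019
apply F[26]=+0.427 → step 27: x=-0.139, v=-0.066, θ=0.029, ω=-0.023
apply F[27]=+0.412 → step 28: x=-0.141, v=-0.059, θ=0.028, ω=-0.026
apply F[28]=+0.397 → step 29: x=-0.142, v=-0.052, θ=0.028, ω=-0.029
apply F[29]=+0.383 → step 30: x=-0.143, v=-0.046, θ=0.027, ω=-0.031
apply F[30]=+0.370 → step 31: x=-0.143, v=-0.040, θ=0.026, ω=-0.032
apply F[31]=+0.357 → step 32: x=-0.144, v=-0.034, θ=0.026, ω=-0.034
apply F[32]=+0.344 → step 33: x=-0.145, v=-0.029, θ=0.025, ω=-0.034
apply F[33]=+0.331 → step 34: x=-0.145, v=-0.023, θ=0.024, ω=-0.035
apply F[34]=+0.320 → step 35: x=-0.146, v=-0.019, θ=0.024, ω=-0.036
Max |angle| over trajectory = 0.122 rad; bound = 0.173 → within bound.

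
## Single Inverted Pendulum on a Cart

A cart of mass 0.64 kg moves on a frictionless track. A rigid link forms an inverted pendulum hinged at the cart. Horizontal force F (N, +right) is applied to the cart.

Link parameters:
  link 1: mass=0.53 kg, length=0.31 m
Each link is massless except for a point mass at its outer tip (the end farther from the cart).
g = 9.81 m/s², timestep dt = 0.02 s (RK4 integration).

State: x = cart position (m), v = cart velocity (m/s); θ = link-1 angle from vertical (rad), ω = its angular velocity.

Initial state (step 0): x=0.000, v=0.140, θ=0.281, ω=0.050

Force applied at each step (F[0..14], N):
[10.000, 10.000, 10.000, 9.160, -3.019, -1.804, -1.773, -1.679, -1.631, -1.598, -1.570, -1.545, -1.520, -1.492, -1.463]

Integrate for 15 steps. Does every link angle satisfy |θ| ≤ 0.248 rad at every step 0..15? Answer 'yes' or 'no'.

apply F[0]=+10.000 → step 1: x=0.005, v=0.394, θ=0.276, ω=-0.562
apply F[1]=+10.000 → step 2: x=0.016, v=0.651, θ=0.258, ω=-1.194
apply F[2]=+10.000 → step 3: x=0.031, v=0.915, θ=0.228, ω=-1.868
apply F[3]=+9.160 → step 4: x=0.052, v=1.165, θ=0.184, ω=-2.527
apply F[4]=-3.019 → step 5: x=0.074, v=1.052, θ=0.138, ω=-2.066
apply F[5]=-1.804 → step 6: x=0.095, v=0.979, θ=0.100, ω=-1.759
apply F[6]=-1.773 → step 7: x=0.114, v=0.912, θ=0.068, ω=-1.490
apply F[7]=-1.679 → step 8: x=0.131, v=0.852, θ=0.040, ω=-1.261
apply F[8]=-1.631 → step 9: x=0.148, v=0.796, θ=0.017, ω=-1.065
apply F[9]=-1.598 → step 10: x=0.163, v=0.745, θ=-0.003, ω=-0.897
apply F[10]=-1.570 → step 11: x=0.178, v=0.698, θ=-0.019, ω=-0.751
apply F[11]=-1.545 → step 12: x=0.191, v=0.654, θ=-0.033, ω=-0.626
apply F[12]=-1.520 → step 13: x=0.204, v=0.613, θ=-0.044, ω=-0.517
apply F[13]=-1.492 → step 14: x=0.216, v=0.574, θ=-0.054, ω=-0.424
apply F[14]=-1.463 → step 15: x=0.227, v=0.538, θ=-0.061, ω=-0.344
Max |angle| over trajectory = 0.281 rad; bound = 0.248 → exceeded.

Answer: no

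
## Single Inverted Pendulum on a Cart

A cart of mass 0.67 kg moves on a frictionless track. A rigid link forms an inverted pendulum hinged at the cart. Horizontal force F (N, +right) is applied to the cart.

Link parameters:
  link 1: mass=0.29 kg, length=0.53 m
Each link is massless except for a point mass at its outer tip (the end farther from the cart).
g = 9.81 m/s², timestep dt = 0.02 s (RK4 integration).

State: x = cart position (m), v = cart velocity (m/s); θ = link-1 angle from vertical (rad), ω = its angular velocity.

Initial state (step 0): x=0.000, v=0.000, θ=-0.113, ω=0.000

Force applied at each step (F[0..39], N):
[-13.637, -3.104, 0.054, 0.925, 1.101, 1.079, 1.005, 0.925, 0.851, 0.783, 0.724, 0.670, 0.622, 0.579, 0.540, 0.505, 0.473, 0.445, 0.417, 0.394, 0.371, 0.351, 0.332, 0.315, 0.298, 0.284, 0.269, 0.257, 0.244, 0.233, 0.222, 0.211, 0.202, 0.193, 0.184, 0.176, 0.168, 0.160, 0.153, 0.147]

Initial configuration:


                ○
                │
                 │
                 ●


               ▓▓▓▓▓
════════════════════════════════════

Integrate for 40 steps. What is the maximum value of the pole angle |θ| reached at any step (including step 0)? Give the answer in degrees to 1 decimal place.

apply F[0]=-13.637 → step 1: x=-0.004, v=-0.396, θ=-0.106, ω=0.701
apply F[1]=-3.104 → step 2: x=-0.013, v=-0.480, θ=-0.091, ω=0.823
apply F[2]=+0.054 → step 3: x=-0.022, v=-0.472, θ=-0.075, ω=0.777
apply F[3]=+0.925 → step 4: x=-0.031, v=-0.439, θ=-0.060, ω=0.690
apply F[4]=+1.101 → step 5: x=-0.040, v=-0.401, θ=-0.047, ω=0.600
apply F[5]=+1.079 → step 6: x=-0.047, v=-0.366, θ=-0.036, ω=0.517
apply F[6]=+1.005 → step 7: x=-0.054, v=-0.333, θ=-0.026, ω=0.444
apply F[7]=+0.925 → step 8: x=-0.061, v=-0.304, θ=-0.018, ω=0.380
apply F[8]=+0.851 → step 9: x=-0.067, v=-0.277, θ=-0.011, ω=0.324
apply F[9]=+0.783 → step 10: x=-0.072, v=-0.253, θ=-0.005, ω=0.276
apply F[10]=+0.724 → step 11: x=-0.077, v=-0.231, θ=-0.000, ω=0.234
apply F[11]=+0.670 → step 12: x=-0.081, v=-0.211, θ=0.004, ω=0.197
apply F[12]=+0.622 → step 13: x=-0.085, v=-0.193, θ=0.008, ω=0.165
apply F[13]=+0.579 → step 14: x=-0.089, v=-0.177, θ=0.011, ω=0.138
apply F[14]=+0.540 → step 15: x=-0.092, v=-0.162, θ=0.013, ω=0.114
apply F[15]=+0.505 → step 16: x=-0.095, v=-0.148, θ=0.015, ω=0.093
apply F[16]=+0.473 → step 17: x=-0.098, v=-0.135, θ=0.017, ω=0.075
apply F[17]=+0.445 → step 18: x=-0.101, v=-0.123, θ=0.018, ω=0.059
apply F[18]=+0.417 → step 19: x=-0.103, v=-0.112, θ=0.019, ω=0.046
apply F[19]=+0.394 → step 20: x=-0.105, v=-0.102, θ=0.020, ω=0.034
apply F[20]=+0.371 → step 21: x=-0.107, v=-0.093, θ=0.021, ω=0.024
apply F[21]=+0.351 → step 22: x=-0.109, v=-0.084, θ=0.021, ω=0.016
apply F[22]=+0.332 → step 23: x=-0.111, v=-0.076, θ=0.022, ω=0.008
apply F[23]=+0.315 → step 24: x=-0.112, v=-0.069, θ=0.022, ω=0.002
apply F[24]=+0.298 → step 25: x=-0.113, v=-0.062, θ=0.022, ω=-0.003
apply F[25]=+0.284 → step 26: x=-0.114, v=-0.055, θ=0.021, ω=-0.008
apply F[26]=+0.269 → step 27: x=-0.116, v=-0.049, θ=0.021, ω=-0.012
apply F[27]=+0.257 → step 28: x=-0.116, v=-0.043, θ=0.021, ω=-0.015
apply F[28]=+0.244 → step 29: x=-0.117, v=-0.037, θ=0.021, ω=-0.017
apply F[29]=+0.233 → step 30: x=-0.118, v=-0.032, θ=0.020, ω=-0.020
apply F[30]=+0.222 → step 31: x=-0.119, v=-0.027, θ=0.020, ω=-0.021
apply F[31]=+0.211 → step 32: x=-0.119, v=-0.023, θ=0.019, ω=-0.023
apply F[32]=+0.202 → step 33: x=-0.119, v=-0.018, θ=0.019, ω=-0.024
apply F[33]=+0.193 → step 34: x=-0.120, v=-0.014, θ=0.019, ω=-0.025
apply F[34]=+0.184 → step 35: x=-0.120, v=-0.010, θ=0.018, ω=-0.026
apply F[35]=+0.176 → step 36: x=-0.120, v=-0.006, θ=0.018, ω=-0.026
apply F[36]=+0.168 → step 37: x=-0.120, v=-0.003, θ=0.017, ω=-0.026
apply F[37]=+0.160 → step 38: x=-0.120, v=0.001, θ=0.016, ω=-0.027
apply F[38]=+0.153 → step 39: x=-0.120, v=0.004, θ=0.016, ω=-0.027
apply F[39]=+0.147 → step 40: x=-0.120, v=0.007, θ=0.015, ω=-0.027
Max |angle| over trajectory = 0.113 rad = 6.5°.

Answer: 6.5°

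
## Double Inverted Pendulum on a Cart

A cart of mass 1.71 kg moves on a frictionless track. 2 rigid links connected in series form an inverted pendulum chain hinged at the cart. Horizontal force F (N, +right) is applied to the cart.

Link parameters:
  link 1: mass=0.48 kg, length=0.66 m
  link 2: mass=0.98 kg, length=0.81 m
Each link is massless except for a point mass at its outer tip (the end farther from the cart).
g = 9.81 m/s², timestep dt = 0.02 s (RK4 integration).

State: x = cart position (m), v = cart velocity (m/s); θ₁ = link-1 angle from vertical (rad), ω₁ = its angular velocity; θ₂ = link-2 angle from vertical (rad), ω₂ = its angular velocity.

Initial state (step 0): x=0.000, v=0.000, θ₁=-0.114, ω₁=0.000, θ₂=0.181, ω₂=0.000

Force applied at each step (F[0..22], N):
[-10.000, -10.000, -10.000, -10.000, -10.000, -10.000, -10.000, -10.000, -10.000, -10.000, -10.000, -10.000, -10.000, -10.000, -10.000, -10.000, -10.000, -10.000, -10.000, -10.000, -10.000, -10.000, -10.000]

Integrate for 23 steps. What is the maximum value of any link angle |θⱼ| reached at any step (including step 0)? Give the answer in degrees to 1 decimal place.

apply F[0]=-10.000 → step 1: x=-0.001, v=-0.100, θ₁=-0.114, ω₁=-0.035, θ₂=0.183, ω₂=0.192
apply F[1]=-10.000 → step 2: x=-0.004, v=-0.200, θ₁=-0.115, ω₁=-0.071, θ₂=0.189, ω₂=0.386
apply F[2]=-10.000 → step 3: x=-0.009, v=-0.300, θ₁=-0.117, ω₁=-0.107, θ₂=0.198, ω₂=0.582
apply F[3]=-10.000 → step 4: x=-0.016, v=-0.400, θ₁=-0.120, ω₁=-0.145, θ₂=0.212, ω₂=0.781
apply F[4]=-10.000 → step 5: x=-0.025, v=-0.500, θ₁=-0.123, ω₁=-0.184, θ₂=0.230, ω₂=0.985
apply F[5]=-10.000 → step 6: x=-0.036, v=-0.601, θ₁=-0.127, ω₁=-0.222, θ₂=0.251, ω₂=1.191
apply F[6]=-10.000 → step 7: x=-0.049, v=-0.702, θ₁=-0.132, ω₁=-0.258, θ₂=0.277, ω₂=1.402
apply F[7]=-10.000 → step 8: x=-0.064, v=-0.803, θ₁=-0.137, ω₁=-0.289, θ₂=0.307, ω₂=1.614
apply F[8]=-10.000 → step 9: x=-0.081, v=-0.905, θ₁=-0.143, ω₁=-0.313, θ₂=0.342, ω₂=1.827
apply F[9]=-10.000 → step 10: x=-0.100, v=-1.007, θ₁=-0.150, ω₁=-0.325, θ₂=0.381, ω₂=2.039
apply F[10]=-10.000 → step 11: x=-0.121, v=-1.110, θ₁=-0.156, ω₁=-0.323, θ₂=0.423, ω₂=2.248
apply F[11]=-10.000 → step 12: x=-0.145, v=-1.214, θ₁=-0.163, ω₁=-0.301, θ₂=0.470, ω₂=2.453
apply F[12]=-10.000 → step 13: x=-0.170, v=-1.319, θ₁=-0.168, ω₁=-0.258, θ₂=0.522, ω₂=2.653
apply F[13]=-10.000 → step 14: x=-0.197, v=-1.425, θ₁=-0.173, ω₁=-0.189, θ₂=0.577, ω₂=2.848
apply F[14]=-10.000 → step 15: x=-0.227, v=-1.531, θ₁=-0.176, ω₁=-0.093, θ₂=0.635, ω₂=3.038
apply F[15]=-10.000 → step 16: x=-0.259, v=-1.638, θ₁=-0.176, ω₁=0.034, θ₂=0.698, ω₂=3.223
apply F[16]=-10.000 → step 17: x=-0.293, v=-1.746, θ₁=-0.174, ω₁=0.194, θ₂=0.764, ω₂=3.403
apply F[17]=-10.000 → step 18: x=-0.329, v=-1.855, θ₁=-0.168, ω₁=0.390, θ₂=0.834, ω₂=3.580
apply F[18]=-10.000 → step 19: x=-0.367, v=-1.964, θ₁=-0.158, ω₁=0.623, θ₂=0.907, ω₂=3.751
apply F[19]=-10.000 → step 20: x=-0.407, v=-2.075, θ₁=-0.143, ω₁=0.897, θ₂=0.984, ω₂=3.917
apply F[20]=-10.000 → step 21: x=-0.450, v=-2.186, θ₁=-0.122, ω₁=1.214, θ₂=1.064, ω₂=4.075
apply F[21]=-10.000 → step 22: x=-0.495, v=-2.300, θ₁=-0.094, ω₁=1.576, θ₂=1.147, ω₂=4.222
apply F[22]=-10.000 → step 23: x=-0.542, v=-2.414, θ₁=-0.059, ω₁=1.983, θ₂=1.233, ω₂=4.351
Max |angle| over trajectory = 1.233 rad = 70.6°.

Answer: 70.6°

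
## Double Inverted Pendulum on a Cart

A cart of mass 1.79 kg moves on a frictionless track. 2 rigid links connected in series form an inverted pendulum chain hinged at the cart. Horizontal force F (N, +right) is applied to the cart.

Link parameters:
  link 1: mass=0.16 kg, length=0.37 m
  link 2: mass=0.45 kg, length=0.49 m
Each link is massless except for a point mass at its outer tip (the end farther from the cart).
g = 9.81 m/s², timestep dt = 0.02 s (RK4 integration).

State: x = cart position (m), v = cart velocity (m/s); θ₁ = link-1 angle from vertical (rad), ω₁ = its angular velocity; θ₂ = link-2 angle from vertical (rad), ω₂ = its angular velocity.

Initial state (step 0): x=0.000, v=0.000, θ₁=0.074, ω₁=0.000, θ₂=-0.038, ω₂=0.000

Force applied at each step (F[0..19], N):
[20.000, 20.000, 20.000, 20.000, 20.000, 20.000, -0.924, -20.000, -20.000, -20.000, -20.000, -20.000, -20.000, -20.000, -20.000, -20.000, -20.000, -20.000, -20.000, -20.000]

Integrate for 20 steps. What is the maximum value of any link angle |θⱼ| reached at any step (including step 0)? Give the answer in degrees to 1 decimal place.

Answer: 38.2°

Derivation:
apply F[0]=+20.000 → step 1: x=0.002, v=0.218, θ₁=0.070, ω₁=-0.379, θ₂=-0.040, ω₂=-0.176
apply F[1]=+20.000 → step 2: x=0.009, v=0.437, θ₁=0.059, ω₁=-0.773, θ₂=-0.045, ω₂=-0.343
apply F[2]=+20.000 → step 3: x=0.020, v=0.658, θ₁=0.039, ω₁=-1.198, θ₂=-0.053, ω₂=-0.491
apply F[3]=+20.000 → step 4: x=0.035, v=0.879, θ₁=0.011, ω₁=-1.669, θ₂=-0.064, ω₂=-0.610
apply F[4]=+20.000 → step 5: x=0.055, v=1.103, θ₁=-0.028, ω₁=-2.201, θ₂=-0.078, ω₂=-0.690
apply F[5]=+20.000 → step 6: x=0.079, v=1.329, θ₁=-0.078, ω₁=-2.804, θ₂=-0.092, ω₂=-0.724
apply F[6]=-0.924 → step 7: x=0.106, v=1.324, θ₁=-0.134, ω₁=-2.852, θ₂=-0.106, ω₂=-0.717
apply F[7]=-20.000 → step 8: x=0.130, v=1.110, θ₁=-0.187, ω₁=-2.430, θ₂=-0.120, ω₂=-0.652
apply F[8]=-20.000 → step 9: x=0.150, v=0.900, θ₁=-0.232, ω₁=-2.107, θ₂=-0.132, ω₂=-0.527
apply F[9]=-20.000 → step 10: x=0.166, v=0.694, θ₁=-0.272, ω₁=-1.877, θ₂=-0.141, ω₂=-0.344
apply F[10]=-20.000 → step 11: x=0.178, v=0.491, θ₁=-0.308, ω₁=-1.733, θ₂=-0.145, ω₂=-0.106
apply F[11]=-20.000 → step 12: x=0.186, v=0.290, θ₁=-0.342, ω₁=-1.669, θ₂=-0.145, ω₂=0.186
apply F[12]=-20.000 → step 13: x=0.190, v=0.091, θ₁=-0.375, ω₁=-1.678, θ₂=-0.137, ω₂=0.529
apply F[13]=-20.000 → step 14: x=0.189, v=-0.107, θ₁=-0.409, ω₁=-1.753, θ₂=-0.123, ω₂=0.921
apply F[14]=-20.000 → step 15: x=0.185, v=-0.305, θ₁=-0.446, ω₁=-1.877, θ₂=-0.100, ω₂=1.352
apply F[15]=-20.000 → step 16: x=0.177, v=-0.505, θ₁=-0.485, ω₁=-2.029, θ₂=-0.069, ω₂=1.808
apply F[16]=-20.000 → step 17: x=0.165, v=-0.706, θ₁=-0.527, ω₁=-2.180, θ₂=-0.028, ω₂=2.271
apply F[17]=-20.000 → step 18: x=0.149, v=-0.909, θ₁=-0.572, ω₁=-2.302, θ₂=0.022, ω₂=2.724
apply F[18]=-20.000 → step 19: x=0.129, v=-1.115, θ₁=-0.619, ω₁=-2.375, θ₂=0.081, ω₂=3.158
apply F[19]=-20.000 → step 20: x=0.104, v=-1.323, θ₁=-0.666, ω₁=-2.385, θ₂=0.148, ω₂=3.571
Max |angle| over trajectory = 0.666 rad = 38.2°.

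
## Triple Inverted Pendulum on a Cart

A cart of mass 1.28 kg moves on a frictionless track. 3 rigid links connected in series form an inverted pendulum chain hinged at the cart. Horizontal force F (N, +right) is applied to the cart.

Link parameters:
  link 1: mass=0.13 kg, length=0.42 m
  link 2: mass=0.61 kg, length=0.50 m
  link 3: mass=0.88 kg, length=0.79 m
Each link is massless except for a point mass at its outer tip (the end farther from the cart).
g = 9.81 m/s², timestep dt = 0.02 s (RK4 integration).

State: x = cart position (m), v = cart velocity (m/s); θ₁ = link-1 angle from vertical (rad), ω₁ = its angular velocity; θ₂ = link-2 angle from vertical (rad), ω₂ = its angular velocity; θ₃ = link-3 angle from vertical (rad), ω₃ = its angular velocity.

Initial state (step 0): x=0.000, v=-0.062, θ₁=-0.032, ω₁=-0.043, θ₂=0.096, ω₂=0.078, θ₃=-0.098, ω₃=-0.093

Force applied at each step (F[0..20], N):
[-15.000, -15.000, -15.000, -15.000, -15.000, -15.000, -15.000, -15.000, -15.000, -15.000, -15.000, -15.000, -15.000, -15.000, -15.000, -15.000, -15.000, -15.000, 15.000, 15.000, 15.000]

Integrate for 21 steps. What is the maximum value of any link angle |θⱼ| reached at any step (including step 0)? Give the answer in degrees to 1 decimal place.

Answer: 99.5°

Derivation:
apply F[0]=-15.000 → step 1: x=-0.004, v=-0.290, θ₁=-0.033, ω₁=-0.086, θ₂=0.104, ω₂=0.695, θ₃=-0.101, ω₃=-0.190
apply F[1]=-15.000 → step 2: x=-0.012, v=-0.518, θ₁=-0.036, ω₁=-0.140, θ₂=0.124, ω₂=1.323, θ₃=-0.106, ω₃=-0.286
apply F[2]=-15.000 → step 3: x=-0.024, v=-0.746, θ₁=-0.039, ω₁=-0.187, θ₂=0.157, ω₂=1.951, θ₃=-0.112, ω₃=-0.377
apply F[3]=-15.000 → step 4: x=-0.041, v=-0.976, θ₁=-0.043, ω₁=-0.185, θ₂=0.202, ω₂=2.541, θ₃=-0.121, ω₃=-0.457
apply F[4]=-15.000 → step 5: x=-0.063, v=-1.206, θ₁=-0.046, ω₁=-0.087, θ₂=0.258, ω₂=3.053, θ₃=-0.130, ω₃=-0.519
apply F[5]=-15.000 → step 6: x=-0.090, v=-1.438, θ₁=-0.045, ω₁=0.134, θ₂=0.323, ω₂=3.469, θ₃=-0.141, ω₃=-0.563
apply F[6]=-15.000 → step 7: x=-0.121, v=-1.670, θ₁=-0.039, ω₁=0.482, θ₂=0.396, ω₂=3.791, θ₃=-0.153, ω₃=-0.589
apply F[7]=-15.000 → step 8: x=-0.157, v=-1.904, θ₁=-0.025, ω₁=0.950, θ₂=0.474, ω₂=4.029, θ₃=-0.165, ω₃=-0.599
apply F[8]=-15.000 → step 9: x=-0.197, v=-2.138, θ₁=-0.001, ω₁=1.534, θ₂=0.556, ω₂=4.186, θ₃=-0.177, ω₃=-0.595
apply F[9]=-15.000 → step 10: x=-0.242, v=-2.373, θ₁=0.037, ω₁=2.231, θ₂=0.641, ω₂=4.255, θ₃=-0.188, ω₃=-0.576
apply F[10]=-15.000 → step 11: x=-0.292, v=-2.607, θ₁=0.089, ω₁=3.044, θ₂=0.726, ω₂=4.218, θ₃=-0.200, ω₃=-0.541
apply F[11]=-15.000 → step 12: x=-0.346, v=-2.840, θ₁=0.159, ω₁=3.981, θ₂=0.809, ω₂=4.041, θ₃=-0.210, ω₃=-0.490
apply F[12]=-15.000 → step 13: x=-0.405, v=-3.068, θ₁=0.250, ω₁=5.058, θ₂=0.886, ω₂=3.672, θ₃=-0.219, ω₃=-0.416
apply F[13]=-15.000 → step 14: x=-0.469, v=-3.287, θ₁=0.363, ω₁=6.314, θ₂=0.954, ω₂=3.030, θ₃=-0.226, ω₃=-0.305
apply F[14]=-15.000 → step 15: x=-0.537, v=-3.480, θ₁=0.504, ω₁=7.828, θ₂=1.005, ω₂=1.991, θ₃=-0.231, ω₃=-0.121
apply F[15]=-15.000 → step 16: x=-0.608, v=-3.610, θ₁=0.679, ω₁=9.713, θ₂=1.030, ω₂=0.386, θ₃=-0.230, ω₃=0.238
apply F[16]=-15.000 → step 17: x=-0.680, v=-3.571, θ₁=0.893, ω₁=11.642, θ₂=1.017, ω₂=-1.577, θ₃=-0.218, ω₃=1.022
apply F[17]=-15.000 → step 18: x=-0.749, v=-3.340, θ₁=1.130, ω₁=11.608, θ₂=0.979, ω₂=-1.871, θ₃=-0.186, ω₃=2.170
apply F[18]=+15.000 → step 19: x=-0.811, v=-2.869, θ₁=1.350, ω₁=10.416, θ₂=0.950, ω₂=-0.873, θ₃=-0.137, ω₃=2.666
apply F[19]=+15.000 → step 20: x=-0.865, v=-2.498, θ₁=1.550, ω₁=9.597, θ₂=0.944, ω₂=0.179, θ₃=-0.081, ω₃=2.910
apply F[20]=+15.000 → step 21: x=-0.911, v=-2.171, θ₁=1.737, ω₁=9.145, θ₂=0.957, ω₂=1.134, θ₃=-0.022, ω₃=3.057
Max |angle| over trajectory = 1.737 rad = 99.5°.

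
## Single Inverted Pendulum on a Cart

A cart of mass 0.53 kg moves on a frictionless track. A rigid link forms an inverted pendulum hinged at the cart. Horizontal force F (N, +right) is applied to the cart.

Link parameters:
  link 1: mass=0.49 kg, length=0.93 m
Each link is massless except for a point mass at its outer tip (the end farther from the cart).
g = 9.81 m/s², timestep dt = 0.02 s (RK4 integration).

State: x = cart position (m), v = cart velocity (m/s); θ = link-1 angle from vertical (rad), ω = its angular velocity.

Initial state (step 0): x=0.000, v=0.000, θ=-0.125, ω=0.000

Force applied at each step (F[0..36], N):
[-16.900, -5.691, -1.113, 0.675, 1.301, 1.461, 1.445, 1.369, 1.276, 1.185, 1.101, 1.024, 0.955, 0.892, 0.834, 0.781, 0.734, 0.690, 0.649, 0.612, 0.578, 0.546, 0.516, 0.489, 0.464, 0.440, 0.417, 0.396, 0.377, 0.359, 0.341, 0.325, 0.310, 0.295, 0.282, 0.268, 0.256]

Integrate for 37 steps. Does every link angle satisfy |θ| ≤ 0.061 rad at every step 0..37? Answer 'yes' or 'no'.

apply F[0]=-16.900 → step 1: x=-0.006, v=-0.607, θ=-0.119, ω=0.622
apply F[1]=-5.691 → step 2: x=-0.020, v=-0.801, θ=-0.105, ω=0.805
apply F[2]=-1.113 → step 3: x=-0.036, v=-0.826, θ=-0.088, ω=0.812
apply F[3]=+0.675 → step 4: x=-0.053, v=-0.787, θ=-0.073, ω=0.754
apply F[4]=+1.301 → step 5: x=-0.068, v=-0.727, θ=-0.058, ω=0.675
apply F[5]=+1.461 → step 6: x=-0.082, v=-0.663, θ=-0.046, ω=0.596
apply F[6]=+1.445 → step 7: x=-0.094, v=-0.602, θ=-0.035, ω=0.521
apply F[7]=+1.369 → step 8: x=-0.106, v=-0.545, θ=-0.025, ω=0.454
apply F[8]=+1.276 → step 9: x=-0.116, v=-0.493, θ=-0.016, ω=0.394
apply F[9]=+1.185 → step 10: x=-0.125, v=-0.446, θ=-0.009, ω=0.341
apply F[10]=+1.101 → step 11: x=-0.134, v=-0.404, θ=-0.003, ω=0.294
apply F[11]=+1.024 → step 12: x=-0.142, v=-0.365, θ=0.003, ω=0.252
apply F[12]=+0.955 → step 13: x=-0.149, v=-0.330, θ=0.007, ω=0.216
apply F[13]=+0.892 → step 14: x=-0.155, v=-0.298, θ=0.011, ω=0.183
apply F[14]=+0.834 → step 15: x=-0.161, v=-0.269, θ=0.015, ω=0.155
apply F[15]=+0.781 → step 16: x=-0.166, v=-0.242, θ=0.018, ω=0.130
apply F[16]=+0.734 → step 17: x=-0.170, v=-0.218, θ=0.020, ω=0.108
apply F[17]=+0.690 → step 18: x=-0.174, v=-0.196, θ=0.022, ω=0.088
apply F[18]=+0.649 → step 19: x=-0.178, v=-0.176, θ=0.024, ω=0.071
apply F[19]=+0.612 → step 20: x=-0.181, v=-0.157, θ=0.025, ω=0.056
apply F[20]=+0.578 → step 21: x=-0.184, v=-0.140, θ=0.026, ω=0.043
apply F[21]=+0.546 → step 22: x=-0.187, v=-0.124, θ=0.027, ω=0.032
apply F[22]=+0.516 → step 23: x=-0.189, v=-0.109, θ=0.027, ω=0.022
apply F[23]=+0.489 → step 24: x=-0.191, v=-0.096, θ=0.028, ω=0.013
apply F[24]=+0.464 → step 25: x=-0.193, v=-0.083, θ=0.028, ω=0.006
apply F[25]=+0.440 → step 26: x=-0.195, v=-0.072, θ=0.028, ω=-0.001
apply F[26]=+0.417 → step 27: x=-0.196, v=-0.061, θ=0.028, ω=-0.007
apply F[27]=+0.396 → step 28: x=-0.197, v=-0.051, θ=0.028, ω=-0.012
apply F[28]=+0.377 → step 29: x=-0.198, v=-0.042, θ=0.027, ω=-0.016
apply F[29]=+0.359 → step 30: x=-0.199, v=-0.033, θ=0.027, ω=-0.019
apply F[30]=+0.341 → step 31: x=-0.200, v=-0.025, θ=0.026, ω=-0.022
apply F[31]=+0.325 → step 32: x=-0.200, v=-0.018, θ=0.026, ω=-0.025
apply F[32]=+0.310 → step 33: x=-0.200, v=-0.011, θ=0.025, ω=-0.027
apply F[33]=+0.295 → step 34: x=-0.200, v=-0.004, θ=0.025, ω=-0.029
apply F[34]=+0.282 → step 35: x=-0.200, v=0.002, θ=0.024, ω=-0.030
apply F[35]=+0.268 → step 36: x=-0.200, v=0.008, θ=0.024, ω=-0.031
apply F[36]=+0.256 → step 37: x=-0.200, v=0.013, θ=0.023, ω=-0.032
Max |angle| over trajectory = 0.125 rad; bound = 0.061 → exceeded.

Answer: no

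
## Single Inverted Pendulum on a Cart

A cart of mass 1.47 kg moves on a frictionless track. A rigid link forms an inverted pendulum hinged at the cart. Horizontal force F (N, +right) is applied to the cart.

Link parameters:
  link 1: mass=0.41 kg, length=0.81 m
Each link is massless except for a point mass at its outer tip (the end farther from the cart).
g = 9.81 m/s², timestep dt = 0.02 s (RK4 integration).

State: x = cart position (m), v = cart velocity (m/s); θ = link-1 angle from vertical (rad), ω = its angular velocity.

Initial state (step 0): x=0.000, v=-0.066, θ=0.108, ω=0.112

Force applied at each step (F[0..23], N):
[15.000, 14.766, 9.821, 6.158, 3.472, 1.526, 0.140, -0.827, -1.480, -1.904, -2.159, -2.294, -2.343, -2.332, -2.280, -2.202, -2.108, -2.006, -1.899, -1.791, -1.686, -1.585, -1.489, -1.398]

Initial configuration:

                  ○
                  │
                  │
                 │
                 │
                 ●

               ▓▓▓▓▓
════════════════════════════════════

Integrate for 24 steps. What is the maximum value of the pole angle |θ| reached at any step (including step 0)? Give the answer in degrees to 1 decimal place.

apply F[0]=+15.000 → step 1: x=0.001, v=0.132, θ=0.108, ω=-0.104
apply F[1]=+14.766 → step 2: x=0.005, v=0.326, θ=0.104, ω=-0.317
apply F[2]=+9.821 → step 3: x=0.013, v=0.454, θ=0.096, ω=-0.450
apply F[3]=+6.158 → step 4: x=0.023, v=0.533, θ=0.086, ω=-0.525
apply F[4]=+3.472 → step 5: x=0.034, v=0.576, θ=0.076, ω=-0.558
apply F[5]=+1.526 → step 6: x=0.046, v=0.593, θ=0.064, ω=-0.562
apply F[6]=+0.140 → step 7: x=0.057, v=0.591, θ=0.053, ω=-0.546
apply F[7]=-0.827 → step 8: x=0.069, v=0.578, θ=0.043, ω=-0.518
apply F[8]=-1.480 → step 9: x=0.081, v=0.555, θ=0.033, ω=-0.481
apply F[9]=-1.904 → step 10: x=0.091, v=0.528, θ=0.024, ω=-0.441
apply F[10]=-2.159 → step 11: x=0.102, v=0.498, θ=0.015, ω=-0.398
apply F[11]=-2.294 → step 12: x=0.111, v=0.466, θ=0.008, ω=-0.356
apply F[12]=-2.343 → step 13: x=0.120, v=0.434, θ=0.001, ω=-0.316
apply F[13]=-2.332 → step 14: x=0.129, v=0.402, θ=-0.005, ω=-0.277
apply F[14]=-2.280 → step 15: x=0.136, v=0.371, θ=-0.010, ω=-0.241
apply F[15]=-2.202 → step 16: x=0.143, v=0.342, θ=-0.015, ω=-0.208
apply F[16]=-2.108 → step 17: x=0.150, v=0.314, θ=-0.019, ω=-0.178
apply F[17]=-2.006 → step 18: x=0.156, v=0.288, θ=-0.022, ω=-0.150
apply F[18]=-1.899 → step 19: x=0.162, v=0.264, θ=-0.025, ω=-0.126
apply F[19]=-1.791 → step 20: x=0.167, v=0.241, θ=-0.027, ω=-0.104
apply F[20]=-1.686 → step 21: x=0.171, v=0.219, θ=-0.029, ω=-0.084
apply F[21]=-1.585 → step 22: x=0.175, v=0.199, θ=-0.030, ω=-0.067
apply F[22]=-1.489 → step 23: x=0.179, v=0.181, θ=-0.031, ω=-0.051
apply F[23]=-1.398 → step 24: x=0.183, v=0.163, θ=-0.032, ω=-0.038
Max |angle| over trajectory = 0.108 rad = 6.2°.

Answer: 6.2°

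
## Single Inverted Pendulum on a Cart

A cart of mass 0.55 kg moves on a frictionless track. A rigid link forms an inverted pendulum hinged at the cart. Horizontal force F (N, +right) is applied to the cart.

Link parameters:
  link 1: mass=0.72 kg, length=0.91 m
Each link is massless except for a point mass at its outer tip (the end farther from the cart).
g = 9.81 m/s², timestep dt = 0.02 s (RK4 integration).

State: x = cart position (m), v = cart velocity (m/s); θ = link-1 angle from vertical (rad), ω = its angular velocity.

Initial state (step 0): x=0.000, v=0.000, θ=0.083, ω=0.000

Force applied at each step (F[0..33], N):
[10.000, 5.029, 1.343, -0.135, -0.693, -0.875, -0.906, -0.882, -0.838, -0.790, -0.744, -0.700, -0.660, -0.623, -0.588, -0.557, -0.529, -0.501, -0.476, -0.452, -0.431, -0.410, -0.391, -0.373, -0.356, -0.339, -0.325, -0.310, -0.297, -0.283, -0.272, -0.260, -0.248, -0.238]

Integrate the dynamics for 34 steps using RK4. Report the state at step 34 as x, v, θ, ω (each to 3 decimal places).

Answer: x=0.131, v=0.004, θ=-0.017, ω=0.019

Derivation:
apply F[0]=+10.000 → step 1: x=0.003, v=0.340, θ=0.079, ω=-0.355
apply F[1]=+5.029 → step 2: x=0.012, v=0.503, θ=0.071, ω=-0.517
apply F[2]=+1.343 → step 3: x=0.022, v=0.535, θ=0.060, ω=-0.538
apply F[3]=-0.135 → step 4: x=0.033, v=0.516, θ=0.050, ω=-0.506
apply F[4]=-0.693 → step 5: x=0.043, v=0.480, θ=0.040, ω=-0.456
apply F[5]=-0.875 → step 6: x=0.052, v=0.439, θ=0.032, ω=-0.404
apply F[6]=-0.906 → step 7: x=0.060, v=0.399, θ=0.024, ω=-0.354
apply F[7]=-0.882 → step 8: x=0.068, v=0.362, θ=0.017, ω=-0.308
apply F[8]=-0.838 → step 9: x=0.075, v=0.328, θ=0.012, ω=-0.268
apply F[9]=-0.790 → step 10: x=0.081, v=0.297, θ=0.007, ω=-0.232
apply F[10]=-0.744 → step 11: x=0.087, v=0.269, θ=0.002, ω=-0.200
apply F[11]=-0.700 → step 12: x=0.092, v=0.243, θ=-0.001, ω=-0.172
apply F[12]=-0.660 → step 13: x=0.096, v=0.220, θ=-0.005, ω=-0.147
apply F[13]=-0.623 → step 14: x=0.101, v=0.199, θ=-0.007, ω=-0.125
apply F[14]=-0.588 → step 15: x=0.104, v=0.179, θ=-0.010, ω=-0.105
apply F[15]=-0.557 → step 16: x=0.108, v=0.162, θ=-0.011, ω=-0.088
apply F[16]=-0.529 → step 17: x=0.111, v=0.146, θ=-0.013, ω=-0.073
apply F[17]=-0.501 → step 18: x=0.114, v=0.131, θ=-0.014, ω=-0.060
apply F[18]=-0.476 → step 19: x=0.116, v=0.118, θ=-0.016, ω=-0.049
apply F[19]=-0.452 → step 20: x=0.118, v=0.105, θ=-0.016, ω=-0.039
apply F[20]=-0.431 → step 21: x=0.120, v=0.094, θ=-0.017, ω=-0.030
apply F[21]=-0.410 → step 22: x=0.122, v=0.083, θ=-0.018, ω=-0.022
apply F[22]=-0.391 → step 23: x=0.124, v=0.074, θ=-0.018, ω=-0.015
apply F[23]=-0.373 → step 24: x=0.125, v=0.065, θ=-0.018, ω=-0.009
apply F[24]=-0.356 → step 25: x=0.126, v=0.057, θ=-0.018, ω=-0.004
apply F[25]=-0.339 → step 26: x=0.127, v=0.049, θ=-0.018, ω=0.000
apply F[26]=-0.325 → step 27: x=0.128, v=0.042, θ=-0.018, ω=0.004
apply F[27]=-0.310 → step 28: x=0.129, v=0.035, θ=-0.018, ω=0.007
apply F[28]=-0.297 → step 29: x=0.130, v=0.029, θ=-0.018, ω=0.010
apply F[29]=-0.283 → step 30: x=0.130, v=0.024, θ=-0.018, ω=0.012
apply F[30]=-0.272 → step 31: x=0.131, v=0.018, θ=-0.018, ω=0.015
apply F[31]=-0.260 → step 32: x=0.131, v=0.013, θ=-0.017, ω=0.016
apply F[32]=-0.248 → step 33: x=0.131, v=0.009, θ=-0.017, ω=0.018
apply F[33]=-0.238 → step 34: x=0.131, v=0.004, θ=-0.017, ω=0.019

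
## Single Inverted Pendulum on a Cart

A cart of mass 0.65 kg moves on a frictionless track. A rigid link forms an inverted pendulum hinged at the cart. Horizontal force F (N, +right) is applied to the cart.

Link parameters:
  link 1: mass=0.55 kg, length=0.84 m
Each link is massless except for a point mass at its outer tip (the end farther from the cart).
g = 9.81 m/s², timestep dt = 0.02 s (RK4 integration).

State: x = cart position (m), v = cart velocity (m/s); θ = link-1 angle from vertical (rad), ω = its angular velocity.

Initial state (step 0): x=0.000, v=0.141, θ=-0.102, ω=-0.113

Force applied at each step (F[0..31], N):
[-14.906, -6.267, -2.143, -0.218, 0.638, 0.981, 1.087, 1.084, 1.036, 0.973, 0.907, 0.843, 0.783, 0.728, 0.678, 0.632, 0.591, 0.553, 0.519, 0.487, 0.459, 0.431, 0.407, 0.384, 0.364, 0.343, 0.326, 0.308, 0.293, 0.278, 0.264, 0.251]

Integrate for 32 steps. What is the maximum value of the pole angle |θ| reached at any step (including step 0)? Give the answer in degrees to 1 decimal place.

apply F[0]=-14.906 → step 1: x=-0.002, v=-0.297, θ=-0.099, ω=0.382
apply F[1]=-6.267 → step 2: x=-0.009, v=-0.473, θ=-0.090, ω=0.569
apply F[2]=-2.143 → step 3: x=-0.019, v=-0.525, θ=-0.078, ω=0.611
apply F[3]=-0.218 → step 4: x=-0.030, v=-0.521, θ=-0.066, ω=0.589
apply F[4]=+0.638 → step 5: x=-0.040, v=-0.491, θ=-0.055, ω=0.540
apply F[5]=+0.981 → step 6: x=-0.049, v=-0.453, θ=-0.045, ω=0.483
apply F[6]=+1.087 → step 7: x=-0.058, v=-0.413, θ=-0.035, ω=0.426
apply F[7]=+1.084 → step 8: x=-0.066, v=-0.375, θ=-0.027, ω=0.373
apply F[8]=+1.036 → step 9: x=-0.073, v=-0.339, θ=-0.020, ω=0.325
apply F[9]=+0.973 → step 10: x=-0.079, v=-0.306, θ=-0.014, ω=0.282
apply F[10]=+0.907 → step 11: x=-0.085, v=-0.277, θ=-0.009, ω=0.244
apply F[11]=+0.843 → step 12: x=-0.090, v=-0.249, θ=-0.005, ω=0.210
apply F[12]=+0.783 → step 13: x=-0.095, v=-0.225, θ=-0.001, ω=0.180
apply F[13]=+0.728 → step 14: x=-0.100, v=-0.203, θ=0.003, ω=0.154
apply F[14]=+0.678 → step 15: x=-0.103, v=-0.182, θ=0.005, ω=0.131
apply F[15]=+0.632 → step 16: x=-0.107, v=-0.164, θ=0.008, ω=0.110
apply F[16]=+0.591 → step 17: x=-0.110, v=-0.147, θ=0.010, ω=0.093
apply F[17]=+0.553 → step 18: x=-0.113, v=-0.132, θ=0.012, ω=0.077
apply F[18]=+0.519 → step 19: x=-0.115, v=-0.118, θ=0.013, ω=0.063
apply F[19]=+0.487 → step 20: x=-0.117, v=-0.106, θ=0.014, ω=0.051
apply F[20]=+0.459 → step 21: x=-0.119, v=-0.094, θ=0.015, ω=0.041
apply F[21]=+0.431 → step 22: x=-0.121, v=-0.083, θ=0.016, ω=0.032
apply F[22]=+0.407 → step 23: x=-0.123, v=-0.073, θ=0.016, ω=0.024
apply F[23]=+0.384 → step 24: x=-0.124, v=-0.064, θ=0.017, ω=0.017
apply F[24]=+0.364 → step 25: x=-0.125, v=-0.056, θ=0.017, ω=0.011
apply F[25]=+0.343 → step 26: x=-0.126, v=-0.048, θ=0.017, ω=0.005
apply F[26]=+0.326 → step 27: x=-0.127, v=-0.041, θ=0.017, ω=0.001
apply F[27]=+0.308 → step 28: x=-0.128, v=-0.034, θ=0.017, ω=-0.003
apply F[28]=+0.293 → step 29: x=-0.129, v=-0.028, θ=0.017, ω=-0.006
apply F[29]=+0.278 → step 30: x=-0.129, v=-0.022, θ=0.017, ω=-0.009
apply F[30]=+0.264 → step 31: x=-0.130, v=-0.017, θ=0.017, ω=-0.012
apply F[31]=+0.251 → step 32: x=-0.130, v=-0.012, θ=0.016, ω=-0.014
Max |angle| over trajectory = 0.102 rad = 5.8°.

Answer: 5.8°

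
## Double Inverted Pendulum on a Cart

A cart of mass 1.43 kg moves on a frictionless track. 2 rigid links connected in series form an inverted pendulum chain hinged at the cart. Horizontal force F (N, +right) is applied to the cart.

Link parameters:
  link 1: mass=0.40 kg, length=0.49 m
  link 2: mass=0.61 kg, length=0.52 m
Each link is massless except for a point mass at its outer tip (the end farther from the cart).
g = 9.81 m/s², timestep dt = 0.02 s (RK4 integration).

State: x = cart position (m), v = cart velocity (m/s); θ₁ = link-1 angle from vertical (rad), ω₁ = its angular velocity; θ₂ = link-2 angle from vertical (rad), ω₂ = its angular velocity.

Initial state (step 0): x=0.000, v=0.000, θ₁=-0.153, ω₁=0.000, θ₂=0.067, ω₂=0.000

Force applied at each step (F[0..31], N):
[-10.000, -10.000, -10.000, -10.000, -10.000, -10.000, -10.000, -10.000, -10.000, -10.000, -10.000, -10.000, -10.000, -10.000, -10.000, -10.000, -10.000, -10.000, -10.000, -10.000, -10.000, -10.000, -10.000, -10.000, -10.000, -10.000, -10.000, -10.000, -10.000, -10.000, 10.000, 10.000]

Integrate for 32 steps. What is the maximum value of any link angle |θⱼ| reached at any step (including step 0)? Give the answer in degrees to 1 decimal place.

apply F[0]=-10.000 → step 1: x=-0.001, v=-0.119, θ₁=-0.153, ω₁=0.047, θ₂=0.069, ω₂=0.210
apply F[1]=-10.000 → step 2: x=-0.005, v=-0.237, θ₁=-0.151, ω₁=0.094, θ₂=0.075, ω₂=0.421
apply F[2]=-10.000 → step 3: x=-0.011, v=-0.357, θ₁=-0.149, ω₁=0.142, θ₂=0.086, ω₂=0.637
apply F[3]=-10.000 → step 4: x=-0.019, v=-0.477, θ₁=-0.145, ω₁=0.189, θ₂=0.101, ω₂=0.858
apply F[4]=-10.000 → step 5: x=-0.030, v=-0.598, θ₁=-0.141, ω₁=0.238, θ₂=0.120, ω₂=1.086
apply F[5]=-10.000 → step 6: x=-0.043, v=-0.720, θ₁=-0.136, ω₁=0.288, θ₂=0.144, ω₂=1.323
apply F[6]=-10.000 → step 7: x=-0.059, v=-0.843, θ₁=-0.130, ω₁=0.343, θ₂=0.173, ω₂=1.567
apply F[7]=-10.000 → step 8: x=-0.077, v=-0.968, θ₁=-0.122, ω₁=0.403, θ₂=0.207, ω₂=1.819
apply F[8]=-10.000 → step 9: x=-0.097, v=-1.095, θ₁=-0.113, ω₁=0.474, θ₂=0.246, ω₂=2.078
apply F[9]=-10.000 → step 10: x=-0.121, v=-1.224, θ₁=-0.103, ω₁=0.557, θ₂=0.290, ω₂=2.341
apply F[10]=-10.000 → step 11: x=-0.146, v=-1.354, θ₁=-0.091, ω₁=0.660, θ₂=0.340, ω₂=2.605
apply F[11]=-10.000 → step 12: x=-0.175, v=-1.487, θ₁=-0.077, ω₁=0.787, θ₂=0.394, ω₂=2.866
apply F[12]=-10.000 → step 13: x=-0.206, v=-1.621, θ₁=-0.059, ω₁=0.945, θ₂=0.454, ω₂=3.119
apply F[13]=-10.000 → step 14: x=-0.240, v=-1.758, θ₁=-0.039, ω₁=1.140, θ₂=0.519, ω₂=3.359
apply F[14]=-10.000 → step 15: x=-0.276, v=-1.896, θ₁=-0.013, ω₁=1.378, θ₂=0.589, ω₂=3.579
apply F[15]=-10.000 → step 16: x=-0.315, v=-2.036, θ₁=0.017, ω₁=1.664, θ₂=0.662, ω₂=3.774
apply F[16]=-10.000 → step 17: x=-0.358, v=-2.177, θ₁=0.054, ω₁=2.003, θ₂=0.739, ω₂=3.935
apply F[17]=-10.000 → step 18: x=-0.402, v=-2.319, θ₁=0.097, ω₁=2.397, θ₂=0.819, ω₂=4.052
apply F[18]=-10.000 → step 19: x=-0.450, v=-2.460, θ₁=0.150, ω₁=2.847, θ₂=0.901, ω₂=4.115
apply F[19]=-10.000 → step 20: x=-0.501, v=-2.600, θ₁=0.212, ω₁=3.351, θ₂=0.983, ω₂=4.109
apply F[20]=-10.000 → step 21: x=-0.554, v=-2.735, θ₁=0.284, ω₁=3.907, θ₂=1.065, ω₂=4.019
apply F[21]=-10.000 → step 22: x=-0.610, v=-2.862, θ₁=0.368, ω₁=4.506, θ₂=1.143, ω₂=3.830
apply F[22]=-10.000 → step 23: x=-0.669, v=-2.976, θ₁=0.465, ω₁=5.142, θ₂=1.217, ω₂=3.526
apply F[23]=-10.000 → step 24: x=-0.729, v=-3.070, θ₁=0.574, ω₁=5.804, θ₂=1.284, ω₂=3.100
apply F[24]=-10.000 → step 25: x=-0.791, v=-3.134, θ₁=0.697, ω₁=6.487, θ₂=1.340, ω₂=2.549
apply F[25]=-10.000 → step 26: x=-0.854, v=-3.156, θ₁=0.834, ω₁=7.181, θ₂=1.385, ω₂=1.892
apply F[26]=-10.000 → step 27: x=-0.917, v=-3.121, θ₁=0.984, ω₁=7.873, θ₂=1.416, ω₂=1.174
apply F[27]=-10.000 → step 28: x=-0.979, v=-3.013, θ₁=1.148, ω₁=8.529, θ₂=1.432, ω₂=0.496
apply F[28]=-10.000 → step 29: x=-1.037, v=-2.826, θ₁=1.325, ω₁=9.075, θ₂=1.437, ω₂=0.030
apply F[29]=-10.000 → step 30: x=-1.091, v=-2.575, θ₁=1.510, ω₁=9.425, θ₂=1.436, ω₂=-0.020
apply F[30]=+10.000 → step 31: x=-1.138, v=-2.130, θ₁=1.701, ω₁=9.634, θ₂=1.439, ω₂=0.333
apply F[31]=+10.000 → step 32: x=-1.176, v=-1.681, θ₁=1.895, ω₁=9.774, θ₂=1.452, ω₂=1.089
Max |angle| over trajectory = 1.895 rad = 108.6°.

Answer: 108.6°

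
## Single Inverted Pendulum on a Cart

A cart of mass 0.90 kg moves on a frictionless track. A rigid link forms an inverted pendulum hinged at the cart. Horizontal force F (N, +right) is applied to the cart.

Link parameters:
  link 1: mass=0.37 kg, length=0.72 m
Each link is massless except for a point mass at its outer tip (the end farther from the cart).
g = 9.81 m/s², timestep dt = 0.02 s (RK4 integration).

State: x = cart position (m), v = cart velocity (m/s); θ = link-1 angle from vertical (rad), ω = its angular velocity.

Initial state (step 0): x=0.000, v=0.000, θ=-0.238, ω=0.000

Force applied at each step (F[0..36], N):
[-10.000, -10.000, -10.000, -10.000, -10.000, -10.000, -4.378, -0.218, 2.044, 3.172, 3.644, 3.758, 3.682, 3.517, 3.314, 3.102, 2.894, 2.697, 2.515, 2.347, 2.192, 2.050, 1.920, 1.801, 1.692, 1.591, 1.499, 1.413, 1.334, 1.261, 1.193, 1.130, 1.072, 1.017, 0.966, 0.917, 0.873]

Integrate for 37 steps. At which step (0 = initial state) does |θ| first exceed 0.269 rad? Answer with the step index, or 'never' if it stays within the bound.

Answer: never

Derivation:
apply F[0]=-10.000 → step 1: x=-0.002, v=-0.199, θ=-0.236, ω=0.205
apply F[1]=-10.000 → step 2: x=-0.008, v=-0.399, θ=-0.230, ω=0.412
apply F[2]=-10.000 → step 3: x=-0.018, v=-0.600, θ=-0.219, ω=0.623
apply F[3]=-10.000 → step 4: x=-0.032, v=-0.803, θ=-0.205, ω=0.841
apply F[4]=-10.000 → step 5: x=-0.050, v=-1.007, θ=-0.186, ω=1.067
apply F[5]=-10.000 → step 6: x=-0.072, v=-1.215, θ=-0.162, ω=1.303
apply F[6]=-4.378 → step 7: x=-0.097, v=-1.301, θ=-0.135, ω=1.381
apply F[7]=-0.218 → step 8: x=-0.123, v=-1.297, θ=-0.108, ω=1.343
apply F[8]=+2.044 → step 9: x=-0.149, v=-1.245, θ=-0.082, ω=1.246
apply F[9]=+3.172 → step 10: x=-0.173, v=-1.170, θ=-0.058, ω=1.122
apply F[10]=+3.644 → step 11: x=-0.196, v=-1.086, θ=-0.037, ω=0.992
apply F[11]=+3.758 → step 12: x=-0.216, v=-1.000, θ=-0.019, ω=0.866
apply F[12]=+3.682 → step 13: x=-0.236, v=-0.917, θ=-0.003, ω=0.748
apply F[13]=+3.517 → step 14: x=-0.253, v=-0.840, θ=0.011, ω=0.641
apply F[14]=+3.314 → step 15: x=-0.269, v=-0.767, θ=0.023, ω=0.545
apply F[15]=+3.102 → step 16: x=-0.284, v=-0.701, θ=0.033, ω=0.461
apply F[16]=+2.894 → step 17: x=-0.297, v=-0.639, θ=0.042, ω=0.386
apply F[17]=+2.697 → step 18: x=-0.310, v=-0.583, θ=0.049, ω=0.320
apply F[18]=+2.515 → step 19: x=-0.321, v=-0.531, θ=0.054, ω=0.262
apply F[19]=+2.347 → step 20: x=-0.331, v=-0.484, θ=0.059, ω=0.212
apply F[20]=+2.192 → step 21: x=-0.340, v=-0.440, θ=0.063, ω=0.168
apply F[21]=+2.050 → step 22: x=-0.348, v=-0.400, θ=0.066, ω=0.130
apply F[22]=+1.920 → step 23: x=-0.356, v=-0.363, θ=0.068, ω=0.096
apply F[23]=+1.801 → step 24: x=-0.363, v=-0.328, θ=0.070, ω=0.067
apply F[24]=+1.692 → step 25: x=-0.369, v=-0.296, θ=0.071, ω=0.042
apply F[25]=+1.591 → step 26: x=-0.375, v=-0.267, θ=0.072, ω=0.021
apply F[26]=+1.499 → step 27: x=-0.380, v=-0.239, θ=0.072, ω=0.002
apply F[27]=+1.413 → step 28: x=-0.384, v=-0.214, θ=0.072, ω=-0.013
apply F[28]=+1.334 → step 29: x=-0.389, v=-0.190, θ=0.071, ω=-0.027
apply F[29]=+1.261 → step 30: x=-0.392, v=-0.168, θ=0.071, ω=-0.039
apply F[30]=+1.193 → step 31: x=-0.395, v=-0.147, θ=0.070, ω=-0.048
apply F[31]=+1.130 → step 32: x=-0.398, v=-0.127, θ=0.069, ω=-0.056
apply F[32]=+1.072 → step 33: x=-0.400, v=-0.109, θ=0.068, ω=-0.063
apply F[33]=+1.017 → step 34: x=-0.402, v=-0.092, θ=0.066, ω=-0.069
apply F[34]=+0.966 → step 35: x=-0.404, v=-0.076, θ=0.065, ω=-0.073
apply F[35]=+0.917 → step 36: x=-0.405, v=-0.060, θ=0.063, ω=-0.077
apply F[36]=+0.873 → step 37: x=-0.406, v=-0.046, θ=0.062, ω=-0.080
max |θ| = 0.238 ≤ 0.269 over all 38 states.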